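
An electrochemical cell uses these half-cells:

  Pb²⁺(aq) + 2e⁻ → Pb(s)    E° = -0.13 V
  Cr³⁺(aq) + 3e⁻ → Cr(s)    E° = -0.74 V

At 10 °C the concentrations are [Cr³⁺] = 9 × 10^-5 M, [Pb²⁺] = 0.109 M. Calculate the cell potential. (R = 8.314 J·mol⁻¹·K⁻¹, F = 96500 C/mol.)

0.659 V

The Pb²⁺/Pb couple has the higher reduction potential and acts as the cathode, so E°_cell = -0.13 − (-0.74) = 0.61 V.
Balancing electrons gives n = 6; the reaction quotient is Q = [Cr³⁺]^2/[Pb²⁺]^3 = 6.25 × 10^-6.
E = E° − (RT/nF) ln Q = 0.61 − (8.314×283)/(6×96500) × (-11.982) = 0.610 + 0.049 = 0.659 V.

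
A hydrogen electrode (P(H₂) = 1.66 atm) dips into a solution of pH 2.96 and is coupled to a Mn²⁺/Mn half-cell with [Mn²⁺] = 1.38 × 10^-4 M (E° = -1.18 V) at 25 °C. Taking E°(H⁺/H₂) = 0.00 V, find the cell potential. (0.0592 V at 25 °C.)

1.11 V

The hydrogen couple is the cathode, so E°_cell = 1.18 V; n = 2.
[H⁺] = 10^(−2.96) = 0.0011 M, and Q = [Mn²⁺]·P(H₂) / [H⁺]^2 = 191.
E = E° − (0.0592/2) log Q = 1.18 − (0.0592/2)(2.280) = 1.113 V.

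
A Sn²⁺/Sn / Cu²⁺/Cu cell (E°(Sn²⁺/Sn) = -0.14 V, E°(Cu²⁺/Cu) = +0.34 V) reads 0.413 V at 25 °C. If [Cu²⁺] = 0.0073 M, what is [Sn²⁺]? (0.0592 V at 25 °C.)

From the Nernst equation, log Q = n(E° − E)/0.0592 = 2(0.48 − 0.413)/0.0592 = 2.264, so Q = 183.
With Q = [Sn²⁺]/[Cu²⁺] and the known concentrations, [Sn²⁺] in the numerator gives [Sn²⁺] = 1.3 M.

1.3 M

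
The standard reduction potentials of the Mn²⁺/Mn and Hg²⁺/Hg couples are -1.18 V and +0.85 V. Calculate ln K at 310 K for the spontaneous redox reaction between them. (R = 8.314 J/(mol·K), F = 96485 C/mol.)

E°_cell = +0.85 − (-1.18) = 2.03 V, with n = 2 electrons transferred.
At equilibrium E = 0, so the Nernst equation gives ln K = nFE°/RT = (2)(96485)(2.03)/((8.314)(310)) = 151.99.

ln K = 152.0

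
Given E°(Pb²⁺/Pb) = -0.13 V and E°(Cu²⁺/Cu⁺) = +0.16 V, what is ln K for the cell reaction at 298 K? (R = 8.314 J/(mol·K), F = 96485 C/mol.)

ln K = 22.6

E°_cell = +0.16 − (-0.13) = 0.29 V, with n = 2 electrons transferred.
At equilibrium E = 0, so the Nernst equation gives ln K = nFE°/RT = (2)(96485)(0.29)/((8.314)(298)) = 22.59.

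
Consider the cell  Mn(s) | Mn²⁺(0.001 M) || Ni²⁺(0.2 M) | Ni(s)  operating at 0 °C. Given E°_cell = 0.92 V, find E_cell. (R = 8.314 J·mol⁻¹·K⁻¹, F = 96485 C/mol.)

Balancing electrons gives n = 2; the reaction quotient is Q = [Mn²⁺]/[Ni²⁺] = 0.00500.
E = E° − (RT/nF) ln Q = 0.92 − (8.314×273)/(2×96485) × (-5.298) = 0.920 + 0.062 = 0.982 V.

0.982 V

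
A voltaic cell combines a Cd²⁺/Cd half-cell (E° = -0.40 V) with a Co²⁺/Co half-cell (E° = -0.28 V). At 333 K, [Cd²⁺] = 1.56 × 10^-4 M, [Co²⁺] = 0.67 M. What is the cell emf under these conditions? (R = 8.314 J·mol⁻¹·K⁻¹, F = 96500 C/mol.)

The Co²⁺/Co couple has the higher reduction potential and acts as the cathode, so E°_cell = -0.28 − (-0.40) = 0.12 V.
Balancing electrons gives n = 2; the reaction quotient is Q = [Cd²⁺]/[Co²⁺] = 2.33 × 10^-4.
E = E° − (RT/nF) ln Q = 0.12 − (8.314×333)/(2×96500) × (-8.365) = 0.120 + 0.120 = 0.240 V.

0.240 V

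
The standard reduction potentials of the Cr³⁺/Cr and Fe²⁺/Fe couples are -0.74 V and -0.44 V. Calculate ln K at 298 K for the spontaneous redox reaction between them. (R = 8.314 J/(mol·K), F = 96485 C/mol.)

E°_cell = -0.44 − (-0.74) = 0.30 V, with n = 6 electrons transferred.
At equilibrium E = 0, so the Nernst equation gives ln K = nFE°/RT = (6)(96485)(0.30)/((8.314)(298)) = 70.10.

ln K = 70.1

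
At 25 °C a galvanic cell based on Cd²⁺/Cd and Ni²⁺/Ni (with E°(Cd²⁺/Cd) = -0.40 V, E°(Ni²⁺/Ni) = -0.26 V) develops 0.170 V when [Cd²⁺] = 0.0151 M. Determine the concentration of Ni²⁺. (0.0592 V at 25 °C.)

0.16 M

From the Nernst equation, log Q = n(E° − E)/0.0592 = 2(0.14 − 0.170)/0.0592 = -1.014, so Q = 0.0969.
With Q = [Cd²⁺]/[Ni²⁺] and the known concentrations, [Ni²⁺] in the denominator gives [Ni²⁺] = 0.16 M.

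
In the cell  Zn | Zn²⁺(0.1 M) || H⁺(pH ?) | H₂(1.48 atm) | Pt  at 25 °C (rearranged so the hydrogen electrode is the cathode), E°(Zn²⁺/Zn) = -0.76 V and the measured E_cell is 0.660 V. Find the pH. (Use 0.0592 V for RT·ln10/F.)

pH = 2.10

E°_cell = 0.76 V and n = 2.
log Q = n(E° − E)/0.0592 = 2×(0.76 − 0.660)/0.0592 = 3.378.
With Q = [Zn²⁺]·P(H₂) / [H⁺]^2, solving for [H⁺] gives log[H⁺] = -2.104, so pH = 2.10.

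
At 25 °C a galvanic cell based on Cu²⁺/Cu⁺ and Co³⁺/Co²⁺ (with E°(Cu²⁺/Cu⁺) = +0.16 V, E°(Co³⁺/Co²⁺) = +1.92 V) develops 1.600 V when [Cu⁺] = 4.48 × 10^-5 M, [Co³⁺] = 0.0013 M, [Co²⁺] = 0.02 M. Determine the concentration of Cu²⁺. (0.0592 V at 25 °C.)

From the Nernst equation, log Q = n(E° − E)/0.0592 = 1(1.76 − 1.600)/0.0592 = 2.703, so Q = 504.
With Q = [Cu²⁺]·[Co²⁺]/([Cu⁺]·[Co³⁺]) and the known concentrations, [Cu²⁺] in the numerator gives [Cu²⁺] = 0.0015 M.

0.0015 M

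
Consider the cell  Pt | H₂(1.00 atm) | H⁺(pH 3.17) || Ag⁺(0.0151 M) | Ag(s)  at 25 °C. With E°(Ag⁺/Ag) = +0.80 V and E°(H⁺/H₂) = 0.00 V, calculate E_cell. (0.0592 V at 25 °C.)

The Ag⁺/Ag couple is the cathode, so E°_cell = 0.80 V; n = 2.
[H⁺] = 10^(−3.17) = 6.8 × 10^-4 M, and Q = [H⁺]^2 / ([Ag⁺]^2·P(H₂)) = 0.00200.
E = E° − (0.0592/2) log Q = 0.80 − (0.0592/2)(-2.698) = 0.880 V.

0.88 V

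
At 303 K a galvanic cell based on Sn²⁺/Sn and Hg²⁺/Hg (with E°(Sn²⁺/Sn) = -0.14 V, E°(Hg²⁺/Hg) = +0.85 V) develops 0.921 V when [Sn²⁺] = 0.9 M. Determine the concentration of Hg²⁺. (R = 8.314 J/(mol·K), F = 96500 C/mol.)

0.0046 M

From the Nernst equation, ln Q = nF(E° − E)/RT = 2×96500×(0.99 − 0.921)/(8.314×303) = 5.286, so Q = 198.
With Q = [Sn²⁺]/[Hg²⁺] and the known concentrations, [Hg²⁺] in the denominator gives [Hg²⁺] = 0.0046 M.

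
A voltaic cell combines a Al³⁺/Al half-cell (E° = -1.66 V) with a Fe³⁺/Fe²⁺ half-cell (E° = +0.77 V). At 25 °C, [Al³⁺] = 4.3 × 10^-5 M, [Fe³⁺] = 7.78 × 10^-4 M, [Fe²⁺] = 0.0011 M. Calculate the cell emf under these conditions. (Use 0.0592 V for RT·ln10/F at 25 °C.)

2.51 V

The Fe³⁺/Fe²⁺ couple has the higher reduction potential and acts as the cathode, so E°_cell = +0.77 − (-1.66) = 2.43 V.
Balancing electrons gives n = 3; the reaction quotient is Q = [Al³⁺]·[Fe²⁺]^3/[Fe³⁺]^3 = 1.22 × 10^-4.
At 25 °C, E = E° − (0.0592/n) log Q = 2.43 − (0.0592/3)(-3.915) = 2.430 + 0.077 = 2.507 V.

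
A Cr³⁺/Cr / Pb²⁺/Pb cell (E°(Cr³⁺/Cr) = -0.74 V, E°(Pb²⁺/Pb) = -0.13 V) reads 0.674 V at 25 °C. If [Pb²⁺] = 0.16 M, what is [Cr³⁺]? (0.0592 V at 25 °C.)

From the Nernst equation, log Q = n(E° − E)/0.0592 = 6(0.61 − 0.674)/0.0592 = -6.486, so Q = 3.26 × 10^-7.
With Q = [Cr³⁺]^2/[Pb²⁺]^3 and the known concentrations, [Cr³⁺]^2 in the numerator gives [Cr³⁺] = 3.7 × 10^-5 M.

3.7 × 10^-5 M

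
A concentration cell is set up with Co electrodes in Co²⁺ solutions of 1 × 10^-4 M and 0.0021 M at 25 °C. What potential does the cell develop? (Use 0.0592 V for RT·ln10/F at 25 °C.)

Both half-cells are Co²⁺/Co, so E°_cell = 0. The concentrated side is the cathode; the cell reaction moves Co²⁺ from high to low concentration with n = 2.
Q = [Co²⁺]_dilute/[Co²⁺]_conc = 1 × 10^-4/0.0021 = 0.0476.
E = 0 − (0.0592/2) log Q = −(0.0592/2)(-1.322) = 0.0391 V.

0.039 V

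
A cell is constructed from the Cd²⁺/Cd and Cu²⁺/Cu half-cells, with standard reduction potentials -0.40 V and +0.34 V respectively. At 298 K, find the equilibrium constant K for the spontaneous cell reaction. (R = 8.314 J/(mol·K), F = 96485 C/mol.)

1.1 × 10^25

E°_cell = +0.34 − (-0.40) = 0.74 V, with n = 2 electrons transferred.
At equilibrium E = 0, so the Nernst equation gives ln K = nFE°/RT = (2)(96485)(0.74)/((8.314)(298)) = 57.64.
K = e^57.64 = 1.1 × 10^25.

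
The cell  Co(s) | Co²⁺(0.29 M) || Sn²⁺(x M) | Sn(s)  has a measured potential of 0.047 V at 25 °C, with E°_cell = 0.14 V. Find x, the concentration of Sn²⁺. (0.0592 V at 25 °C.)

From the Nernst equation, log Q = n(E° − E)/0.0592 = 2(0.14 − 0.047)/0.0592 = 3.142, so Q = 1390.
With Q = [Co²⁺]/[Sn²⁺] and the known concentrations, [Sn²⁺] in the denominator gives [Sn²⁺] = 2.1 × 10^-4 M.

2.1 × 10^-4 M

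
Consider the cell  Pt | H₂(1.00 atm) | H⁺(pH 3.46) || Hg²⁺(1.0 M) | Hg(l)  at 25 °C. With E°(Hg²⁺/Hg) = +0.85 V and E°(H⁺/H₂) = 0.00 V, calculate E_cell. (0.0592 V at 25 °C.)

1.05 V

The Hg²⁺/Hg couple is the cathode, so E°_cell = 0.85 V; n = 2.
[H⁺] = 10^(−3.46) = 3.5 × 10^-4 M, and Q = [H⁺]^2 / ([Hg²⁺]·P(H₂)) = 1.2 × 10^-7.
E = E° − (0.0592/2) log Q = 0.85 − (0.0592/2)(-6.920) = 1.055 V.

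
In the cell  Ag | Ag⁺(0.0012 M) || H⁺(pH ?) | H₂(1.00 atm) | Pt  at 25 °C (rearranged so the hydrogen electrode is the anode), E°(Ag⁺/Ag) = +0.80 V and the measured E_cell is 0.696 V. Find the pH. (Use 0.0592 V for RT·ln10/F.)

pH = 1.16

E°_cell = 0.80 V and n = 2.
log Q = n(E° − E)/0.0592 = 2×(0.80 − 0.696)/0.0592 = 3.514.
With Q = [H⁺]^2 / ([Ag⁺]^2·P(H₂)), solving for [H⁺] gives log[H⁺] = -1.164, so pH = 1.16.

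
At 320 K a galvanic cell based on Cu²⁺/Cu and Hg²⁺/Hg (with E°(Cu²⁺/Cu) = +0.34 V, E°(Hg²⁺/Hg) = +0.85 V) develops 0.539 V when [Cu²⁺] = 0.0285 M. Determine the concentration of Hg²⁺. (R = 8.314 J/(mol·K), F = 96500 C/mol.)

From the Nernst equation, ln Q = nF(E° − E)/RT = 2×96500×(0.51 − 0.539)/(8.314×320) = -2.104, so Q = 0.122.
With Q = [Cu²⁺]/[Hg²⁺] and the known concentrations, [Hg²⁺] in the denominator gives [Hg²⁺] = 0.23 M.

0.23 M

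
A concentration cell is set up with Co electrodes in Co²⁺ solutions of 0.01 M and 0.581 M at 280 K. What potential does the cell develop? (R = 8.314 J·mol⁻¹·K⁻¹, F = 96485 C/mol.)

Both half-cells are Co²⁺/Co, so E°_cell = 0. The concentrated side is the cathode; the cell reaction moves Co²⁺ from high to low concentration with n = 2.
Q = [Co²⁺]_dilute/[Co²⁺]_conc = 0.01/0.581 = 0.0172.
E = 0 − (RT/nF) ln Q = −((8.314×280)/(2×96485))(-4.062) = 0.0490 V.

0.049 V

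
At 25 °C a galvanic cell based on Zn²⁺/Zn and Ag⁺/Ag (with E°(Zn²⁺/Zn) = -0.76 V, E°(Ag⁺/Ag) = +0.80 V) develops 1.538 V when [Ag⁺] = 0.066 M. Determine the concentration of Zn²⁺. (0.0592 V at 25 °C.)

0.024 M

From the Nernst equation, log Q = n(E° − E)/0.0592 = 2(1.56 − 1.538)/0.0592 = 0.743, so Q = 5.54.
With Q = [Zn²⁺]/[Ag⁺]^2 and the known concentrations, [Zn²⁺] in the numerator gives [Zn²⁺] = 0.024 M.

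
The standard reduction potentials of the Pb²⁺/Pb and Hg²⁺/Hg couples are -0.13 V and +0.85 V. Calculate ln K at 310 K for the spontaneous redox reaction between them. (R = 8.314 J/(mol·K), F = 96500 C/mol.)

E°_cell = +0.85 − (-0.13) = 0.98 V, with n = 2 electrons transferred.
At equilibrium E = 0, so the Nernst equation gives ln K = nFE°/RT = (2)(96500)(0.98)/((8.314)(310)) = 73.39.

ln K = 73.4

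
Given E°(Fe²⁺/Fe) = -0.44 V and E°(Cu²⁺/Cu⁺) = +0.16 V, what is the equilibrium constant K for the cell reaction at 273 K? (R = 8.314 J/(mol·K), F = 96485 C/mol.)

1.4 × 10^22

E°_cell = +0.16 − (-0.44) = 0.60 V, with n = 2 electrons transferred.
At equilibrium E = 0, so the Nernst equation gives ln K = nFE°/RT = (2)(96485)(0.60)/((8.314)(273)) = 51.01.
K = e^51.01 = 1.4 × 10^22.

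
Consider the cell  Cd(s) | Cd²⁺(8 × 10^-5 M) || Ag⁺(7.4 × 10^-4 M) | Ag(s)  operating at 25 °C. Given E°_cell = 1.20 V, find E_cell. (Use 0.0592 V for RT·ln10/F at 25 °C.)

1.14 V

Balancing electrons gives n = 2; the reaction quotient is Q = [Cd²⁺]/[Ag⁺]^2 = 146.
At 25 °C, E = E° − (0.0592/n) log Q = 1.20 − (0.0592/2)(2.165) = 1.200 − 0.064 = 1.136 V.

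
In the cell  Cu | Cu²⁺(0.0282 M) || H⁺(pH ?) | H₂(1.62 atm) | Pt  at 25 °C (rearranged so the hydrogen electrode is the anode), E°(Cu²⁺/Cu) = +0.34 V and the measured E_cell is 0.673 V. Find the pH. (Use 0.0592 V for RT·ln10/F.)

E°_cell = 0.34 V and n = 2.
log Q = n(E° − E)/0.0592 = 2×(0.34 − 0.673)/0.0592 = -11.250.
With Q = [H⁺]^2 / ([Cu²⁺]·P(H₂)), solving for [H⁺] gives log[H⁺] = -6.295, so pH = 6.30.

pH = 6.30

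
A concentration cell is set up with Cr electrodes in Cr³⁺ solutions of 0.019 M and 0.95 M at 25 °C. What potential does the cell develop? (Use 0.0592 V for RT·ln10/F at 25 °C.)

0.034 V

Both half-cells are Cr³⁺/Cr, so E°_cell = 0. The concentrated side is the cathode; the cell reaction moves Cr³⁺ from high to low concentration with n = 3.
Q = [Cr³⁺]_dilute/[Cr³⁺]_conc = 0.019/0.95 = 0.0200.
E = 0 − (0.0592/3) log Q = −(0.0592/3)(-1.699) = 0.0335 V.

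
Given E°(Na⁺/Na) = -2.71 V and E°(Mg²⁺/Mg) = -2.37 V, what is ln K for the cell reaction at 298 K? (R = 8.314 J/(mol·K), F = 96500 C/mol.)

ln K = 26.5

E°_cell = -2.37 − (-2.71) = 0.34 V, with n = 2 electrons transferred.
At equilibrium E = 0, so the Nernst equation gives ln K = nFE°/RT = (2)(96500)(0.34)/((8.314)(298)) = 26.49.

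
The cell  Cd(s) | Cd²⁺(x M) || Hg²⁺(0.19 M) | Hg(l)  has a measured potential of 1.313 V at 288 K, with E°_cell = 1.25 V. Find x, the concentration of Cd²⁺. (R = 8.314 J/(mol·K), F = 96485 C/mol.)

From the Nernst equation, ln Q = nF(E° − E)/RT = 2×96485×(1.25 − 1.313)/(8.314×288) = -5.077, so Q = 0.00624.
With Q = [Cd²⁺]/[Hg²⁺] and the known concentrations, [Cd²⁺] in the numerator gives [Cd²⁺] = 0.0012 M.

0.0012 M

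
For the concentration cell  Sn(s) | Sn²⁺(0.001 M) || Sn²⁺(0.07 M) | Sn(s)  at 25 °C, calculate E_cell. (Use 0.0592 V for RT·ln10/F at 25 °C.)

Both half-cells are Sn²⁺/Sn, so E°_cell = 0. The concentrated side is the cathode; the cell reaction moves Sn²⁺ from high to low concentration with n = 2.
Q = [Sn²⁺]_dilute/[Sn²⁺]_conc = 0.001/0.07 = 0.0143.
E = 0 − (0.0592/2) log Q = −(0.0592/2)(-1.845) = 0.0546 V.

0.055 V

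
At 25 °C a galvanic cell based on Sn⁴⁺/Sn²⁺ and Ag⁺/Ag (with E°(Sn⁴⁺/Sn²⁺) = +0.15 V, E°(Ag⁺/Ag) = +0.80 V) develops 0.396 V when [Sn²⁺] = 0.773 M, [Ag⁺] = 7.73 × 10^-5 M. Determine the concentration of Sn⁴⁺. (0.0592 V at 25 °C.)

1.8 M

From the Nernst equation, log Q = n(E° − E)/0.0592 = 2(0.65 − 0.396)/0.0592 = 8.581, so Q = 3.81 × 10^8.
With Q = [Sn⁴⁺]/([Sn²⁺]·[Ag⁺]^2) and the known concentrations, [Sn⁴⁺] in the numerator gives [Sn⁴⁺] = 1.8 M.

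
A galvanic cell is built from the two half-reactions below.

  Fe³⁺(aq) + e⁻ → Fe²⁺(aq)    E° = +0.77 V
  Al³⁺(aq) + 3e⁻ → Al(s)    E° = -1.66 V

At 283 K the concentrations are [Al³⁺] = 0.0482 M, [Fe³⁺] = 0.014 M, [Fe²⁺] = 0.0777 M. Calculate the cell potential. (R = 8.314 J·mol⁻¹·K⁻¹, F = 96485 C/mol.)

2.41 V

The Fe³⁺/Fe²⁺ couple has the higher reduction potential and acts as the cathode, so E°_cell = +0.77 − (-1.66) = 2.43 V.
Balancing electrons gives n = 3; the reaction quotient is Q = [Al³⁺]·[Fe²⁺]^3/[Fe³⁺]^3 = 8.24.
E = E° − (RT/nF) ln Q = 2.43 − (8.314×283)/(3×96485) × (2.109) = 2.430 − 0.017 = 2.413 V.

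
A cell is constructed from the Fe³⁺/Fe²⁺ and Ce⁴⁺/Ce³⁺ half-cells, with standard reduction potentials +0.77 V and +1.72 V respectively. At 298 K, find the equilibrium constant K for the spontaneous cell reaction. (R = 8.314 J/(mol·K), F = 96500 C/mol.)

E°_cell = +1.72 − (+0.77) = 0.95 V, with n = 1 electron transferred.
At equilibrium E = 0, so the Nernst equation gives ln K = nFE°/RT = (1)(96500)(0.95)/((8.314)(298)) = 37.00.
K = e^37.00 = 1.2 × 10^16.

1.2 × 10^16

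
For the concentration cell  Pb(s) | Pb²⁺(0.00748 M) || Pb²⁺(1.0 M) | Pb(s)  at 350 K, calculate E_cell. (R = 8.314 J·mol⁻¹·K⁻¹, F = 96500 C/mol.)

0.074 V

Both half-cells are Pb²⁺/Pb, so E°_cell = 0. The concentrated side is the cathode; the cell reaction moves Pb²⁺ from high to low concentration with n = 2.
Q = [Pb²⁺]_dilute/[Pb²⁺]_conc = 0.00748/1.0 = 0.00748.
E = 0 − (RT/nF) ln Q = −((8.314×350)/(2×96500))(-4.896) = 0.0738 V.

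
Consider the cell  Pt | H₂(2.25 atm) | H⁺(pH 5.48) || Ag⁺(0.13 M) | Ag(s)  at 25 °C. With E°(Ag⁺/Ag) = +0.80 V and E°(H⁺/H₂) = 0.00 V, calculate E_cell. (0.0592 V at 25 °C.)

The Ag⁺/Ag couple is the cathode, so E°_cell = 0.80 V; n = 2.
[H⁺] = 10^(−5.48) = 3.3 × 10^-6 M, and Q = [H⁺]^2 / ([Ag⁺]^2·P(H₂)) = 2.88 × 10^-10.
E = E° − (0.0592/2) log Q = 0.80 − (0.0592/2)(-9.540) = 1.082 V.

1.08 V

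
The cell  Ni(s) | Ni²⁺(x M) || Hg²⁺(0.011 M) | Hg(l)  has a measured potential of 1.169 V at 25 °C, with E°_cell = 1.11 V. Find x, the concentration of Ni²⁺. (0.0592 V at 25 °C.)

From the Nernst equation, log Q = n(E° − E)/0.0592 = 2(1.11 − 1.169)/0.0592 = -1.993, so Q = 0.0102.
With Q = [Ni²⁺]/[Hg²⁺] and the known concentrations, [Ni²⁺] in the numerator gives [Ni²⁺] = 1.1 × 10^-4 M.

1.1 × 10^-4 M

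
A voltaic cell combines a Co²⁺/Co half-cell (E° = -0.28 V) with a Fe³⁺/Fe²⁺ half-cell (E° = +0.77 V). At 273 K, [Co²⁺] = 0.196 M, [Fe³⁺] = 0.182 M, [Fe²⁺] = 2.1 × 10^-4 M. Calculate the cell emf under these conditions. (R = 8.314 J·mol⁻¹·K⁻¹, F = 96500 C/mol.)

1.23 V

The Fe³⁺/Fe²⁺ couple has the higher reduction potential and acts as the cathode, so E°_cell = +0.77 − (-0.28) = 1.05 V.
Balancing electrons gives n = 2; the reaction quotient is Q = [Co²⁺]·[Fe²⁺]^2/[Fe³⁺]^2 = 2.61 × 10^-7.
E = E° − (RT/nF) ln Q = 1.05 − (8.314×273)/(2×96500) × (-15.159) = 1.050 + 0.178 = 1.228 V.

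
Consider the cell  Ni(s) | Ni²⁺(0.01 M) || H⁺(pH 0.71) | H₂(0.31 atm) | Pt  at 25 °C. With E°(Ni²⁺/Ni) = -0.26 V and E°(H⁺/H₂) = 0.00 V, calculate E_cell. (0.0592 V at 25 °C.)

The hydrogen couple is the cathode, so E°_cell = 0.26 V; n = 2.
[H⁺] = 10^(−0.71) = 0.19 M, and Q = [Ni²⁺]·P(H₂) / [H⁺]^2 = 0.0815.
E = E° − (0.0592/2) log Q = 0.26 − (0.0592/2)(-1.089) = 0.292 V.

0.29 V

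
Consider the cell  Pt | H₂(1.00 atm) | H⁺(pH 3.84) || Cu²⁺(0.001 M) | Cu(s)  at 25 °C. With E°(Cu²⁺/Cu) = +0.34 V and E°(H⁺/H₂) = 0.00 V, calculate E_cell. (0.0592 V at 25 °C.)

0.48 V

The Cu²⁺/Cu couple is the cathode, so E°_cell = 0.34 V; n = 2.
[H⁺] = 10^(−3.84) = 1.4 × 10^-4 M, and Q = [H⁺]^2 / ([Cu²⁺]·P(H₂)) = 2.09 × 10^-5.
E = E° − (0.0592/2) log Q = 0.34 − (0.0592/2)(-4.680) = 0.479 V.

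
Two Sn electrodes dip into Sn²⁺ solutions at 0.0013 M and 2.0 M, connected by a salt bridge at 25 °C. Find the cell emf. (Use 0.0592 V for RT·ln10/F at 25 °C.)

Both half-cells are Sn²⁺/Sn, so E°_cell = 0. The concentrated side is the cathode; the cell reaction moves Sn²⁺ from high to low concentration with n = 2.
Q = [Sn²⁺]_dilute/[Sn²⁺]_conc = 0.0013/2.0 = 6.5 × 10^-4.
E = 0 − (0.0592/2) log Q = −(0.0592/2)(-3.187) = 0.0943 V.

0.094 V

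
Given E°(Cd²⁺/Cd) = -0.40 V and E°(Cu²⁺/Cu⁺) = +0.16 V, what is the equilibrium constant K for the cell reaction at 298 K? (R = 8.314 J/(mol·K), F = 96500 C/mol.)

E°_cell = +0.16 − (-0.40) = 0.56 V, with n = 2 electrons transferred.
At equilibrium E = 0, so the Nernst equation gives ln K = nFE°/RT = (2)(96500)(0.56)/((8.314)(298)) = 43.62.
K = e^43.62 = 8.8 × 10^18.

8.8 × 10^18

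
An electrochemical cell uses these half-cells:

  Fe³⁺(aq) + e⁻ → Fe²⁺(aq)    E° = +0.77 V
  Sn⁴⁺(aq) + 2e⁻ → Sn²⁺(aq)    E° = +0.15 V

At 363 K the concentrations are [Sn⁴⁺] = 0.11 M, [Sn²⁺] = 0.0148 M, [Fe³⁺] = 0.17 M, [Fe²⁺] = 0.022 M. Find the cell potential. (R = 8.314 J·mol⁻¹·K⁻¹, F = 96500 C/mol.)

The Fe³⁺/Fe²⁺ couple has the higher reduction potential and acts as the cathode, so E°_cell = +0.77 − (+0.15) = 0.62 V.
Balancing electrons gives n = 2; the reaction quotient is Q = [Sn⁴⁺]·[Fe²⁺]^2/([Sn²⁺]·[Fe³⁺]^2) = 0.124.
E = E° − (RT/nF) ln Q = 0.62 − (8.314×363)/(2×96500) × (-2.084) = 0.620 + 0.033 = 0.653 V.

0.653 V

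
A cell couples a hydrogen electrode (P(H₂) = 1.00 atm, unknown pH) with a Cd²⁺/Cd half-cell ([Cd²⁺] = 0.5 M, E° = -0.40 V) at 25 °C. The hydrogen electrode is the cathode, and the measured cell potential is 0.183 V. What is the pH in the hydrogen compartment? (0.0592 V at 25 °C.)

E°_cell = 0.40 V and n = 2.
log Q = n(E° − E)/0.0592 = 2×(0.40 − 0.183)/0.0592 = 7.331.
With Q = [Cd²⁺]·P(H₂) / [H⁺]^2, solving for [H⁺] gives log[H⁺] = -3.816, so pH = 3.82.

pH = 3.82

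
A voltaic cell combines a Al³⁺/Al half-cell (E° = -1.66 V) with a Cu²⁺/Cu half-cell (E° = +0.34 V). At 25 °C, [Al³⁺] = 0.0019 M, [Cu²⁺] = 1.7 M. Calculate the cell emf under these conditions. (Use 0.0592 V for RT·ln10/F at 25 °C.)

The Cu²⁺/Cu couple has the higher reduction potential and acts as the cathode, so E°_cell = +0.34 − (-1.66) = 2.00 V.
Balancing electrons gives n = 6; the reaction quotient is Q = [Al³⁺]^2/[Cu²⁺]^3 = 7.35 × 10^-7.
At 25 °C, E = E° − (0.0592/n) log Q = 2.00 − (0.0592/6)(-6.134) = 2.000 + 0.061 = 2.061 V.

2.06 V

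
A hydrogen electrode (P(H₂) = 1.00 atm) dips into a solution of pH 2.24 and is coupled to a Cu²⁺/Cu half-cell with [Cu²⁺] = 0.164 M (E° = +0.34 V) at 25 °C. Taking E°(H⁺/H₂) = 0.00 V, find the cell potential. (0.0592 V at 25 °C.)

0.45 V

The Cu²⁺/Cu couple is the cathode, so E°_cell = 0.34 V; n = 2.
[H⁺] = 10^(−2.24) = 0.0058 M, and Q = [H⁺]^2 / ([Cu²⁺]·P(H₂)) = 2.02 × 10^-4.
E = E° − (0.0592/2) log Q = 0.34 − (0.0592/2)(-3.695) = 0.449 V.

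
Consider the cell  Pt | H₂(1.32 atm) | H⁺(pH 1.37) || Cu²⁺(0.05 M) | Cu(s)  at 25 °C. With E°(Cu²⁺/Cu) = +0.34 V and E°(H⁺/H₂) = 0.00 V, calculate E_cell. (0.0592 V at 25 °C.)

The Cu²⁺/Cu couple is the cathode, so E°_cell = 0.34 V; n = 2.
[H⁺] = 10^(−1.37) = 0.043 M, and Q = [H⁺]^2 / ([Cu²⁺]·P(H₂)) = 0.0276.
E = E° − (0.0592/2) log Q = 0.34 − (0.0592/2)(-1.560) = 0.386 V.

0.39 V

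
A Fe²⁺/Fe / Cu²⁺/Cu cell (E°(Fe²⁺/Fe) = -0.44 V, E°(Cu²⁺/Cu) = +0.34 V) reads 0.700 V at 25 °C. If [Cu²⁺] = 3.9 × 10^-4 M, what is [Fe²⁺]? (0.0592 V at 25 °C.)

0.2 M

From the Nernst equation, log Q = n(E° − E)/0.0592 = 2(0.78 − 0.700)/0.0592 = 2.703, so Q = 504.
With Q = [Fe²⁺]/[Cu²⁺] and the known concentrations, [Fe²⁺] in the numerator gives [Fe²⁺] = 0.2 M.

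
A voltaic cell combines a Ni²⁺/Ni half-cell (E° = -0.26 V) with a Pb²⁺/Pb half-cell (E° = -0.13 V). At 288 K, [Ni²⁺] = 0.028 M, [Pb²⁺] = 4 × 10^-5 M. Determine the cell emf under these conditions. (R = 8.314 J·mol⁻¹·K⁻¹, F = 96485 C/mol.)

The Pb²⁺/Pb couple has the higher reduction potential and acts as the cathode, so E°_cell = -0.13 − (-0.26) = 0.13 V.
Balancing electrons gives n = 2; the reaction quotient is Q = [Ni²⁺]/[Pb²⁺] = 700.
E = E° − (RT/nF) ln Q = 0.13 − (8.314×288)/(2×96485) × (6.551) = 0.130 − 0.081 = 0.049 V.

0.049 V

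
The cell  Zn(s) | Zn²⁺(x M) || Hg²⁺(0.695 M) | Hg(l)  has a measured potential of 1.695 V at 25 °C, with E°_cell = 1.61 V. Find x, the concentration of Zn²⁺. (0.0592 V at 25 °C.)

9.3 × 10^-4 M

From the Nernst equation, log Q = n(E° − E)/0.0592 = 2(1.61 − 1.695)/0.0592 = -2.872, so Q = 0.00134.
With Q = [Zn²⁺]/[Hg²⁺] and the known concentrations, [Zn²⁺] in the numerator gives [Zn²⁺] = 9.3 × 10^-4 M.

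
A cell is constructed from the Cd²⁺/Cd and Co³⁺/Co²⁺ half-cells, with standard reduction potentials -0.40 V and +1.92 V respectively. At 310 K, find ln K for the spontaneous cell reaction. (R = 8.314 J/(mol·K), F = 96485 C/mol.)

ln K = 173.7

E°_cell = +1.92 − (-0.40) = 2.32 V, with n = 2 electrons transferred.
At equilibrium E = 0, so the Nernst equation gives ln K = nFE°/RT = (2)(96485)(2.32)/((8.314)(310)) = 173.70.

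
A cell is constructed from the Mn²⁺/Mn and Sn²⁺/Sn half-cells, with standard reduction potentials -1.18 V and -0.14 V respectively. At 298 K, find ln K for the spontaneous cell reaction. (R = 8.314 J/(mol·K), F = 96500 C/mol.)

ln K = 81.0

E°_cell = -0.14 − (-1.18) = 1.04 V, with n = 2 electrons transferred.
At equilibrium E = 0, so the Nernst equation gives ln K = nFE°/RT = (2)(96500)(1.04)/((8.314)(298)) = 81.01.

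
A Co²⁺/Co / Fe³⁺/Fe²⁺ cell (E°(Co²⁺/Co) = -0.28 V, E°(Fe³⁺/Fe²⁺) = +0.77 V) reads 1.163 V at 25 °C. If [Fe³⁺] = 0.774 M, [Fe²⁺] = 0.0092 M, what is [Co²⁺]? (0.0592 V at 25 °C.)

1.1 M

From the Nernst equation, log Q = n(E° − E)/0.0592 = 2(1.05 − 1.163)/0.0592 = -3.818, so Q = 1.52 × 10^-4.
With Q = [Co²⁺]·[Fe²⁺]^2/[Fe³⁺]^2 and the known concentrations, [Co²⁺] in the numerator gives [Co²⁺] = 1.1 M.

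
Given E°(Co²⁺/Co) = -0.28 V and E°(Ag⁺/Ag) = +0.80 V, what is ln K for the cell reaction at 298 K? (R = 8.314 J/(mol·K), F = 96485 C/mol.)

E°_cell = +0.80 − (-0.28) = 1.08 V, with n = 2 electrons transferred.
At equilibrium E = 0, so the Nernst equation gives ln K = nFE°/RT = (2)(96485)(1.08)/((8.314)(298)) = 84.12.

ln K = 84.1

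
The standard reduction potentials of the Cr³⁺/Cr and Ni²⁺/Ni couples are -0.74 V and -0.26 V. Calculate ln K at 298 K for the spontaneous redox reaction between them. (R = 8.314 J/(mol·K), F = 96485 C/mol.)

ln K = 112.2

E°_cell = -0.26 − (-0.74) = 0.48 V, with n = 6 electrons transferred.
At equilibrium E = 0, so the Nernst equation gives ln K = nFE°/RT = (6)(96485)(0.48)/((8.314)(298)) = 112.16.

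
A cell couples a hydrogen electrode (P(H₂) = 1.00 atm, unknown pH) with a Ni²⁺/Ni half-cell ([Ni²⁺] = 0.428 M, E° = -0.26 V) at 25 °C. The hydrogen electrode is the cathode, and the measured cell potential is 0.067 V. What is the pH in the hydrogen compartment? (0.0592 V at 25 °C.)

E°_cell = 0.26 V and n = 2.
log Q = n(E° − E)/0.0592 = 2×(0.26 − 0.067)/0.0592 = 6.520.
With Q = [Ni²⁺]·P(H₂) / [H⁺]^2, solving for [H⁺] gives log[H⁺] = -3.444, so pH = 3.44.

pH = 3.44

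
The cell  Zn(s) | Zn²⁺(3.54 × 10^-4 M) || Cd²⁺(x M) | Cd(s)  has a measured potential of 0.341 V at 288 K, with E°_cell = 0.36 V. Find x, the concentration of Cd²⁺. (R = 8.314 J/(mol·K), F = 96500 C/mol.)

7.7 × 10^-5 M

From the Nernst equation, ln Q = nF(E° − E)/RT = 2×96500×(0.36 − 0.341)/(8.314×288) = 1.531, so Q = 4.62.
With Q = [Zn²⁺]/[Cd²⁺] and the known concentrations, [Cd²⁺] in the denominator gives [Cd²⁺] = 7.7 × 10^-5 M.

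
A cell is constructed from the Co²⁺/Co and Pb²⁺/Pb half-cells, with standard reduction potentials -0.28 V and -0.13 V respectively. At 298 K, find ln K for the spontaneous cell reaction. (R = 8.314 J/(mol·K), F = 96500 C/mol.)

ln K = 11.7

E°_cell = -0.13 − (-0.28) = 0.15 V, with n = 2 electrons transferred.
At equilibrium E = 0, so the Nernst equation gives ln K = nFE°/RT = (2)(96500)(0.15)/((8.314)(298)) = 11.68.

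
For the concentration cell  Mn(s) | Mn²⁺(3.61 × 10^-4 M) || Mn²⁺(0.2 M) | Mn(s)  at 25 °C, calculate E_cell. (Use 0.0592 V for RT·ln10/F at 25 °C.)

0.081 V

Both half-cells are Mn²⁺/Mn, so E°_cell = 0. The concentrated side is the cathode; the cell reaction moves Mn²⁺ from high to low concentration with n = 2.
Q = [Mn²⁺]_dilute/[Mn²⁺]_conc = 3.61 × 10^-4/0.2 = 0.00180.
E = 0 − (0.0592/2) log Q = −(0.0592/2)(-2.744) = 0.0812 V.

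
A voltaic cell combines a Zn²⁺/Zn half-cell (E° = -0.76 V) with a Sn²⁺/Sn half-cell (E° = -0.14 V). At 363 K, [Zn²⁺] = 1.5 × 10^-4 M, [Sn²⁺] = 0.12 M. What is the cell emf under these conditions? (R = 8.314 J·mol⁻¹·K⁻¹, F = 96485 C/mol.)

The Sn²⁺/Sn couple has the higher reduction potential and acts as the cathode, so E°_cell = -0.14 − (-0.76) = 0.62 V.
Balancing electrons gives n = 2; the reaction quotient is Q = [Zn²⁺]/[Sn²⁺] = 0.00125.
E = E° − (RT/nF) ln Q = 0.62 − (8.314×363)/(2×96485) × (-6.685) = 0.620 + 0.105 = 0.725 V.

0.725 V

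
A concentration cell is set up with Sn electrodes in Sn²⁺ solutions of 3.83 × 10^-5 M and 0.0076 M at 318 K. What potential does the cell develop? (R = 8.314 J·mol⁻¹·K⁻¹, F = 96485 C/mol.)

Both half-cells are Sn²⁺/Sn, so E°_cell = 0. The concentrated side is the cathode; the cell reaction moves Sn²⁺ from high to low concentration with n = 2.
Q = [Sn²⁺]_dilute/[Sn²⁺]_conc = 3.83 × 10^-5/0.0076 = 0.00504.
E = 0 − (RT/nF) ln Q = −((8.314×318)/(2×96485))(-5.290) = 0.0725 V.

0.072 V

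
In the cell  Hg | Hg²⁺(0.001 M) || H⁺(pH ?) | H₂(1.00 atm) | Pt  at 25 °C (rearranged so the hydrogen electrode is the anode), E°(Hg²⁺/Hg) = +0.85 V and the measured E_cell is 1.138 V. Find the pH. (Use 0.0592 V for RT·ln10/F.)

E°_cell = 0.85 V and n = 2.
log Q = n(E° − E)/0.0592 = 2×(0.85 − 1.138)/0.0592 = -9.730.
With Q = [H⁺]^2 / ([Hg²⁺]·P(H₂)), solving for [H⁺] gives log[H⁺] = -6.365, so pH = 6.36.

pH = 6.36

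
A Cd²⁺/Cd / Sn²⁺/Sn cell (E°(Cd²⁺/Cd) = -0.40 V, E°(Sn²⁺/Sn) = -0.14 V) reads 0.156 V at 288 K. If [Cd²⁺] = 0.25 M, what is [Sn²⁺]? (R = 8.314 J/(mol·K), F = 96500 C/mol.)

5.7 × 10^-5 M

From the Nernst equation, ln Q = nF(E° − E)/RT = 2×96500×(0.26 − 0.156)/(8.314×288) = 8.383, so Q = 4370.
With Q = [Cd²⁺]/[Sn²⁺] and the known concentrations, [Sn²⁺] in the denominator gives [Sn²⁺] = 5.7 × 10^-5 M.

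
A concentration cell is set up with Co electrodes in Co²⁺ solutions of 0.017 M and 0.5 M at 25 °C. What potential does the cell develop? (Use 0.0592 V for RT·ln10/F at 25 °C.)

0.043 V

Both half-cells are Co²⁺/Co, so E°_cell = 0. The concentrated side is the cathode; the cell reaction moves Co²⁺ from high to low concentration with n = 2.
Q = [Co²⁺]_dilute/[Co²⁺]_conc = 0.017/0.5 = 0.0340.
E = 0 − (0.0592/2) log Q = −(0.0592/2)(-1.469) = 0.0435 V.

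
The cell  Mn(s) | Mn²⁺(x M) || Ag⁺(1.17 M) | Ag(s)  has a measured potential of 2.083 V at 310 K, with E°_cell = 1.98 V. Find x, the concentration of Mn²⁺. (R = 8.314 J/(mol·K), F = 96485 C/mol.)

From the Nernst equation, ln Q = nF(E° − E)/RT = 2×96485×(1.98 − 2.083)/(8.314×310) = -7.712, so Q = 4.48 × 10^-4.
With Q = [Mn²⁺]/[Ag⁺]^2 and the known concentrations, [Mn²⁺] in the numerator gives [Mn²⁺] = 6.1 × 10^-4 M.

6.1 × 10^-4 M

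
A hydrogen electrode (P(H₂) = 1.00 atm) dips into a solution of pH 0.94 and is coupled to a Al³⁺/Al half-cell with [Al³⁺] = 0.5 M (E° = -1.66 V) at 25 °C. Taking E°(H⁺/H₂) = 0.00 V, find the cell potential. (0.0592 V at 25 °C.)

The hydrogen couple is the cathode, so E°_cell = 1.66 V; n = 6.
[H⁺] = 10^(−0.94) = 0.11 M, and Q = [Al³⁺]^2·P(H₂)^3 / [H⁺]^6 = 1.09 × 10^5.
E = E° − (0.0592/6) log Q = 1.66 − (0.0592/6)(5.038) = 1.610 V.

1.61 V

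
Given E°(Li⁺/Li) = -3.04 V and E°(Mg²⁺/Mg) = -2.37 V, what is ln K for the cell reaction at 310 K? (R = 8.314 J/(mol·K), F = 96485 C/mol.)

E°_cell = -2.37 − (-3.04) = 0.67 V, with n = 2 electrons transferred.
At equilibrium E = 0, so the Nernst equation gives ln K = nFE°/RT = (2)(96485)(0.67)/((8.314)(310)) = 50.16.

ln K = 50.2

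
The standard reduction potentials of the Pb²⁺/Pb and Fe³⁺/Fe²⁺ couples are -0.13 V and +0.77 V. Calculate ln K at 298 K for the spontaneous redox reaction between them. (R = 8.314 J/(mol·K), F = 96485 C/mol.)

ln K = 70.1

E°_cell = +0.77 − (-0.13) = 0.90 V, with n = 2 electrons transferred.
At equilibrium E = 0, so the Nernst equation gives ln K = nFE°/RT = (2)(96485)(0.90)/((8.314)(298)) = 70.10.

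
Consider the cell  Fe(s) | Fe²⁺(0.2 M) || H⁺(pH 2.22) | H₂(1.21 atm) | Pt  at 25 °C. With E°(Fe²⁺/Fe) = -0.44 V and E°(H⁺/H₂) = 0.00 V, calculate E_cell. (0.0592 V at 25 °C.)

0.33 V

The hydrogen couple is the cathode, so E°_cell = 0.44 V; n = 2.
[H⁺] = 10^(−2.22) = 0.0060 M, and Q = [Fe²⁺]·P(H₂) / [H⁺]^2 = 6670.
E = E° − (0.0592/2) log Q = 0.44 − (0.0592/2)(3.824) = 0.327 V.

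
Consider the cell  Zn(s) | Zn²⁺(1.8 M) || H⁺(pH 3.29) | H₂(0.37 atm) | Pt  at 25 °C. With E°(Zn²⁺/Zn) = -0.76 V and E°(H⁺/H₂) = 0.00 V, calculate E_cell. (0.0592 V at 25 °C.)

The hydrogen couple is the cathode, so E°_cell = 0.76 V; n = 2.
[H⁺] = 10^(−3.29) = 5.1 × 10^-4 M, and Q = [Zn²⁺]·P(H₂) / [H⁺]^2 = 2.53 × 10^6.
E = E° − (0.0592/2) log Q = 0.76 − (0.0592/2)(6.403) = 0.570 V.

0.57 V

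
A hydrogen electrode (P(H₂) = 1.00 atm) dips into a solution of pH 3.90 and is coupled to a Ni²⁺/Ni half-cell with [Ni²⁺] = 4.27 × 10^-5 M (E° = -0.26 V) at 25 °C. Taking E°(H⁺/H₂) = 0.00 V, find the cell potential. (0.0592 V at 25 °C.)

0.16 V

The hydrogen couple is the cathode, so E°_cell = 0.26 V; n = 2.
[H⁺] = 10^(−3.90) = 1.3 × 10^-4 M, and Q = [Ni²⁺]·P(H₂) / [H⁺]^2 = 2690.
E = E° − (0.0592/2) log Q = 0.26 − (0.0592/2)(3.430) = 0.158 V.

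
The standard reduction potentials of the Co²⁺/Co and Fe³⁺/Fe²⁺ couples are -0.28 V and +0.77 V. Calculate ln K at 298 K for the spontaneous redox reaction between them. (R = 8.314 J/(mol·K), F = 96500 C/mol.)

E°_cell = +0.77 − (-0.28) = 1.05 V, with n = 2 electrons transferred.
At equilibrium E = 0, so the Nernst equation gives ln K = nFE°/RT = (2)(96500)(1.05)/((8.314)(298)) = 81.79.

ln K = 81.8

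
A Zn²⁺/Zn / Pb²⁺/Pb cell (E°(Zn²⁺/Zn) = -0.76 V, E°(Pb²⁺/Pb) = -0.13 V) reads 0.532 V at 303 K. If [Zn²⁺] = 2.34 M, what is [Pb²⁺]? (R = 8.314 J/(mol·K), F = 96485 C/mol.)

From the Nernst equation, ln Q = nF(E° − E)/RT = 2×96485×(0.63 − 0.532)/(8.314×303) = 7.507, so Q = 1820.
With Q = [Zn²⁺]/[Pb²⁺] and the known concentrations, [Pb²⁺] in the denominator gives [Pb²⁺] = 0.0013 M.

0.0013 M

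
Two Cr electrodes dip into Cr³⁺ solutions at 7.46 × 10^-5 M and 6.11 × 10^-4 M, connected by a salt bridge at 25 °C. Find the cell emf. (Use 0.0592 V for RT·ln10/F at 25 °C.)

0.018 V

Both half-cells are Cr³⁺/Cr, so E°_cell = 0. The concentrated side is the cathode; the cell reaction moves Cr³⁺ from high to low concentration with n = 3.
Q = [Cr³⁺]_dilute/[Cr³⁺]_conc = 7.46 × 10^-5/6.11 × 10^-4 = 0.122.
E = 0 − (0.0592/3) log Q = −(0.0592/3)(-0.913) = 0.0180 V.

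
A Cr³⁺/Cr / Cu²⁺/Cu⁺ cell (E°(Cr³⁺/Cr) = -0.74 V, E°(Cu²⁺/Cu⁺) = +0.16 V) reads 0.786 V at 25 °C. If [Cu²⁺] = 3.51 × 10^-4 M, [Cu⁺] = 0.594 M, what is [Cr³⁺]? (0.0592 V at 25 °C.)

1.2 × 10^-4 M

From the Nernst equation, log Q = n(E° − E)/0.0592 = 3(0.90 − 0.786)/0.0592 = 5.777, so Q = 5.98 × 10^5.
With Q = [Cr³⁺]·[Cu⁺]^3/[Cu²⁺]^3 and the known concentrations, [Cr³⁺] in the numerator gives [Cr³⁺] = 1.2 × 10^-4 M.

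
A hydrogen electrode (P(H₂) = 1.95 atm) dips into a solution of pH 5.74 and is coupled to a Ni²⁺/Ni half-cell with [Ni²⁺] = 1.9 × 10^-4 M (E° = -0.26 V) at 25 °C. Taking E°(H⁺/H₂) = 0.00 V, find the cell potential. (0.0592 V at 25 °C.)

0.022 V

The hydrogen couple is the cathode, so E°_cell = 0.26 V; n = 2.
[H⁺] = 10^(−5.74) = 1.8 × 10^-6 M, and Q = [Ni²⁺]·P(H₂) / [H⁺]^2 = 1.12 × 10^8.
E = E° − (0.0592/2) log Q = 0.26 − (0.0592/2)(8.049) = 0.022 V.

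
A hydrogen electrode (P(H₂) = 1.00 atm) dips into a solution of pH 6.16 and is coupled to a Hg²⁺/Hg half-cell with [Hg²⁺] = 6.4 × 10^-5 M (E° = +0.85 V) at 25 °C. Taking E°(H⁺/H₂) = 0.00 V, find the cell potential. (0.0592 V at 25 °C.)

The Hg²⁺/Hg couple is the cathode, so E°_cell = 0.85 V; n = 2.
[H⁺] = 10^(−6.16) = 6.9 × 10^-7 M, and Q = [H⁺]^2 / ([Hg²⁺]·P(H₂)) = 7.48 × 10^-9.
E = E° − (0.0592/2) log Q = 0.85 − (0.0592/2)(-8.126) = 1.091 V.

1.09 V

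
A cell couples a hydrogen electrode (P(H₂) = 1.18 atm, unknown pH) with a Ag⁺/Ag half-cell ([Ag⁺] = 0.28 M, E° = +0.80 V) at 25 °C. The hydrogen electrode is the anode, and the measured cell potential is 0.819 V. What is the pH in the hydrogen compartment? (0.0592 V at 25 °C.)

E°_cell = 0.80 V and n = 2.
log Q = n(E° − E)/0.0592 = 2×(0.80 − 0.819)/0.0592 = -0.642.
With Q = [H⁺]^2 / ([Ag⁺]^2·P(H₂)), solving for [H⁺] gives log[H⁺] = -0.838, so pH = 0.84.

pH = 0.84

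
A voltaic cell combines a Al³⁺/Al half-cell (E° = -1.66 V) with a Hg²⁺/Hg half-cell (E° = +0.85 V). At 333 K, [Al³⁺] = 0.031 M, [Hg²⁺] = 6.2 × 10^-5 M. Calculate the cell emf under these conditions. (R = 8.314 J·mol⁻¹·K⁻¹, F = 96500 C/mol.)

2.40 V

The Hg²⁺/Hg couple has the higher reduction potential and acts as the cathode, so E°_cell = +0.85 − (-1.66) = 2.51 V.
Balancing electrons gives n = 6; the reaction quotient is Q = [Al³⁺]^2/[Hg²⁺]^3 = 4.03 × 10^9.
E = E° − (RT/nF) ln Q = 2.51 − (8.314×333)/(6×96500) × (22.118) = 2.510 − 0.106 = 2.404 V.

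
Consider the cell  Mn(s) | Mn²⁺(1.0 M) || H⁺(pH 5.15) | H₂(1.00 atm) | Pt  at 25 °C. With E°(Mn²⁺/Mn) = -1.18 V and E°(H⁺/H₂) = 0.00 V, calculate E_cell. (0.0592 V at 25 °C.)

The hydrogen couple is the cathode, so E°_cell = 1.18 V; n = 2.
[H⁺] = 10^(−5.15) = 7.1 × 10^-6 M, and Q = [Mn²⁺]·P(H₂) / [H⁺]^2 = 2 × 10^10.
E = E° − (0.0592/2) log Q = 1.18 − (0.0592/2)(10.300) = 0.875 V.

0.88 V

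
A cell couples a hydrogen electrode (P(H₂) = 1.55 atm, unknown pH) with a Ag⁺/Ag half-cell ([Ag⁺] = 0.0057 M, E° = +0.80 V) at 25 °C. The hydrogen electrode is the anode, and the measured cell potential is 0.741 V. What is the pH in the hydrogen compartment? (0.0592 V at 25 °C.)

E°_cell = 0.80 V and n = 2.
log Q = n(E° − E)/0.0592 = 2×(0.80 − 0.741)/0.0592 = 1.993.
With Q = [H⁺]^2 / ([Ag⁺]^2·P(H₂)), solving for [H⁺] gives log[H⁺] = -1.152, so pH = 1.15.

pH = 1.15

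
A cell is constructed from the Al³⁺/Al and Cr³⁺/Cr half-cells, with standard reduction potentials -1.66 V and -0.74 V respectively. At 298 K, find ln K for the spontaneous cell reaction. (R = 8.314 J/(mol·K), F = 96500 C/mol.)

ln K = 107.5

E°_cell = -0.74 − (-1.66) = 0.92 V, with n = 3 electrons transferred.
At equilibrium E = 0, so the Nernst equation gives ln K = nFE°/RT = (3)(96500)(0.92)/((8.314)(298)) = 107.50.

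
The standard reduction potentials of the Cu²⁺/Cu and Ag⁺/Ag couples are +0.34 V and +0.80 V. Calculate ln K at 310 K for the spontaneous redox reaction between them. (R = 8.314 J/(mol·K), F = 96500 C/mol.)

ln K = 34.4

E°_cell = +0.80 − (+0.34) = 0.46 V, with n = 2 electrons transferred.
At equilibrium E = 0, so the Nernst equation gives ln K = nFE°/RT = (2)(96500)(0.46)/((8.314)(310)) = 34.45.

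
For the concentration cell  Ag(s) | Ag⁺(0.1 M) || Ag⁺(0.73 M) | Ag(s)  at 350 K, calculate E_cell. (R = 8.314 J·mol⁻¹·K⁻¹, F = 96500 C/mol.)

0.060 V

Both half-cells are Ag⁺/Ag, so E°_cell = 0. The concentrated side is the cathode; the cell reaction moves Ag⁺ from high to low concentration with n = 1.
Q = [Ag⁺]_dilute/[Ag⁺]_conc = 0.1/0.73 = 0.137.
E = 0 − (RT/nF) ln Q = −((8.314×350)/(1×96500))(-1.988) = 0.0599 V.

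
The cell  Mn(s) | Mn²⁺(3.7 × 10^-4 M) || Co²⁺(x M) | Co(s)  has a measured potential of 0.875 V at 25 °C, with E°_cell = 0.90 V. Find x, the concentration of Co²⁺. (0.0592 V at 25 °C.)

5.3 × 10^-5 M

From the Nernst equation, log Q = n(E° − E)/0.0592 = 2(0.90 − 0.875)/0.0592 = 0.845, so Q = 6.99.
With Q = [Mn²⁺]/[Co²⁺] and the known concentrations, [Co²⁺] in the denominator gives [Co²⁺] = 5.3 × 10^-5 M.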